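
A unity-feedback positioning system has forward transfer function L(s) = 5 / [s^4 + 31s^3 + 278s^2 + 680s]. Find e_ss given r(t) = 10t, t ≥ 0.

1360

The denominator has no term below 680s — 1 pole at s=0, type 1.
K_v = lim_{s→0} s·L(s) = 5 / 680 = 1/136.
e_ss = 10/K_v = 10/(1/136) = 1360.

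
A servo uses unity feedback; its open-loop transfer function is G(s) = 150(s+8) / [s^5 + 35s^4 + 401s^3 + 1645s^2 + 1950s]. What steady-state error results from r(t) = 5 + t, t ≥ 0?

The denominator has no term below 1950s — 1 pole at s=0, type 1. By superposition:
  • 5: tracked with zero error.
  • t: e_ss = 1/K_v with K_v=8/13 → 1.625.
Total e_ss = 1.625.

1.625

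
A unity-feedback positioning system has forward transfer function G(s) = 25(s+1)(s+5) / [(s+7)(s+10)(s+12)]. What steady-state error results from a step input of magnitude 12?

No free integrators in G(s): this is a type 0 system.
K_p = lim_{s→0} G(s) = 25·1·5 / (7·10·12) = 25/168.
e_ss = 12/(1 + K_p) = 12/(193/168) = 2016/193.

2016/193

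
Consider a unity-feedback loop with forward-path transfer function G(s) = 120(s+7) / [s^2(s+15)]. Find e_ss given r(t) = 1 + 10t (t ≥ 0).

Two free integrators in G(s): this is a type 2 system. Treating each term separately:
  • 1: tracked with zero error.
  • 10t: tracked with zero error.
Total e_ss = 0.

0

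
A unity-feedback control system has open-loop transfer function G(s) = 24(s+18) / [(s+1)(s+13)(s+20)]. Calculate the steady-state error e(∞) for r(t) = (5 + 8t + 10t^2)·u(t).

System type = 0 (no poles at s=0). Treating each term separately:
  • 5: e_ss = 5/(1+K_p) with K_p=108/65 → 325/173.
  • 8t: a type-0 system cannot track it, e_ss → ∞.
  • 10t^2: a type-0 system cannot track it, e_ss → ∞.
The unbounded component dominates.

infinity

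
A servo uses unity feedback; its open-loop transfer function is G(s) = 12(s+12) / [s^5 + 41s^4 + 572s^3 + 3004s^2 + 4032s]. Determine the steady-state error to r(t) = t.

Factoring s from the denominator leaves a polynomial with constant term 4032, so the system is type 1.
K_v = lim_{s→0} s·G(s) = 12·12 / 4032 = 1/28.
e_ss = 1/K_v = 1/(1/28) = 28.

28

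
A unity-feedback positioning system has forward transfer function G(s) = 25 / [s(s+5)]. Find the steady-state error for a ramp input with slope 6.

System type = 1 (one pole at s=0).
K_v = lim_{s→0} s·G(s) = 25 / (5) = 5.
e_ss = 6/K_v = 6/5 = 1.2.

1.2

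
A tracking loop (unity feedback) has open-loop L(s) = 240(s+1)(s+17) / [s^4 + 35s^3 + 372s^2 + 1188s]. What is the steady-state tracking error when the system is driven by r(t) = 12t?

The denominator has no term below 1188s — 1 pole at s=0, type 1.
K_v = lim_{s→0} s·L(s) = 240·1·17 / 1188 = 340/99.
e_ss = 12/K_v = 12/(340/99) = 297/85.

297/85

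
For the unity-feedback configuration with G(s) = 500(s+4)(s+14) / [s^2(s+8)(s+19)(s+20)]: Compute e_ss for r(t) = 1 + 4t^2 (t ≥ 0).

Two free integrators in G(s): this is a type 2 system. Treating each term separately:
  • 1: tracked with zero error.
  • 4t^2: e_ss = 8/K_a with K_a=175/19 → 152/175.
Total e_ss = 152/175.

152/175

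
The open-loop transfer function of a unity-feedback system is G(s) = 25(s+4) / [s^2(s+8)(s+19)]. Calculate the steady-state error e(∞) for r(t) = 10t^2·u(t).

30.4

G(s) has two factors of s in the denominator, so the system is type 2.
K_a = lim_{s→0} s^2·G(s) = 25·4 / (8·19) = 25/38.
r(t) = 10t^2 gives R(s) = 20/s^3.
e_ss = 20/K_a = 20/(25/38) = 30.4.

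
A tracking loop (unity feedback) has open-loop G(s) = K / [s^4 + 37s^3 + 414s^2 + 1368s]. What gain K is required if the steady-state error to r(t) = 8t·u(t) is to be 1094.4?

10

The denominator has no term below 1368s — 1 pole at s=0, type 1.
K_v = lim_{s→0} s·G(s) = K / 1368 = (1/1368)·K.
e_ss = 8/K_v = 1094.4 ⇒ K_v = 5/684 ⇒ K = (5/684)/(1/1368) = 10.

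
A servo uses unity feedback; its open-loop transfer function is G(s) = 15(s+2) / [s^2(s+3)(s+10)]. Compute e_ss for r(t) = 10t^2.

20

The open loop has two poles at the origin → type 2 system.
K_a = lim_{s→0} s^2·G(s) = 15·2 / (3·10) = 1.
r(t) = 10t^2 gives R(s) = 20/s^3.
e_ss = 20/K_a = 20/1 = 20.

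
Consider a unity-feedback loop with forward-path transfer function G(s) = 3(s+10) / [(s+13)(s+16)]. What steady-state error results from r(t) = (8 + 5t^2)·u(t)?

infinity

System type = 0 (no poles at s=0). Treating each term separately:
  • 8: e_ss = 8/(1+K_p) with K_p=15/104 → 832/119.
  • 5t^2: a type-0 system cannot track it, e_ss → ∞.
The unbounded component dominates.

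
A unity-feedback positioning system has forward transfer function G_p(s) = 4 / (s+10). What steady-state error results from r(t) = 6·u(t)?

30/7

G_p(s) has no factors of s in the denominator, so the system is type 0.
K_p = lim_{s→0} G_p(s) = 4 / (10) = 0.4.
e_ss = 6/(1 + K_p) = 6/1.4 = 30/7.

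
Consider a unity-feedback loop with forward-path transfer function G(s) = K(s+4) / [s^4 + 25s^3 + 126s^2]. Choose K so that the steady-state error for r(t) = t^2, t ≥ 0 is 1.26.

50

Lowest-order denominator term is 126s^2, so the open loop has 2 poles at the origin → type 2 system.
K_a = lim_{s→0} s^2·G(s) = K·4 / 126 = (2/63)·K.
e_ss = 2/K_a = 1.26 ⇒ K_a = 100/63 ⇒ K = (100/63)/(2/63) = 50.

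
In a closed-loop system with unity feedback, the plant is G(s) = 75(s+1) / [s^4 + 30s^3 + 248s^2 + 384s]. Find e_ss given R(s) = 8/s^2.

Lowest-order denominator term is 384s, so the open loop has 1 pole at the origin → type 1 system.
K_v = lim_{s→0} s·G(s) = 75·1 / 384 = 25/128.
e_ss = 8/K_v = 8/(25/128) = 40.96.

40.96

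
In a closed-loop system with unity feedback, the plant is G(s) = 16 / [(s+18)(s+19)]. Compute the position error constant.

G(s) has no factors of s in the denominator, so the system is type 0.
K_p = lim_{s→0} G(s) = 16 / (18·19) = 8/171.

8/171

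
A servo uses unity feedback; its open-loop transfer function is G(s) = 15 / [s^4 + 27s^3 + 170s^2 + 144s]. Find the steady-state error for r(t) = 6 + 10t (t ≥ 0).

96

Factoring s from the denominator leaves a polynomial with constant term 144, so the system is type 1. Treating each term separately:
  • 6: tracked with zero error.
  • 10t: e_ss = 10/K_v with K_v=5/48 → 96.
Total e_ss = 96.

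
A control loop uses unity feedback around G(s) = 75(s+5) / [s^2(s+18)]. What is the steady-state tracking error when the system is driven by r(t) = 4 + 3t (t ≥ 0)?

The open loop has two poles at the origin → type 2 system. Treating each term separately:
  • 4: tracked with zero error.
  • 3t: tracked with zero error.
Total e_ss = 0.

0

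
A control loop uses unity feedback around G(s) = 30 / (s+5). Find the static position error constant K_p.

6

No free integrators in G(s): this is a type 0 system.
K_p = lim_{s→0} G(s) = 30 / (5) = 6.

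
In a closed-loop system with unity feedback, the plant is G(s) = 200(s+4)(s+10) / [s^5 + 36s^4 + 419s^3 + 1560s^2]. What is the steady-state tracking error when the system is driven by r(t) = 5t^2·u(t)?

Factoring s^2 from the denominator leaves a polynomial with constant term 1560, so the system is type 2.
K_a = lim_{s→0} s^2·G(s) = 200·4·10 / 1560 = 200/39.
r(t) = 5t^2 gives R(s) = 10/s^3.
e_ss = 10/K_a = 10/(200/39) = 1.95.

1.95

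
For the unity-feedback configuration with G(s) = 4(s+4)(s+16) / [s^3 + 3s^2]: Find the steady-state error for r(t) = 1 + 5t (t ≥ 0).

0

The denominator has no term below 3s^2 — 2 poles at s=0, type 2. By superposition:
  • 1: tracked with zero error.
  • 5t: tracked with zero error.
Total e_ss = 0.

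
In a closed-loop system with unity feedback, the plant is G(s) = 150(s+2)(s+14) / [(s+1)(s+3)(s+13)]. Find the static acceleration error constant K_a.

0

The open loop has no poles at the origin → type 0 system.
K_a = lim_{s→0} s^2·G(s) = 0 (the extra factor of s kills the finite limit).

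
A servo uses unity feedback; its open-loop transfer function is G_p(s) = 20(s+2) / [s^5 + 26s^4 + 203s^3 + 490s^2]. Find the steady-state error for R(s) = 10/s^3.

The denominator has no term below 490s^2 — 2 poles at s=0, type 2.
K_a = lim_{s→0} s^2·G_p(s) = 20·2 / 490 = 4/49.
r(t) = 5t^2 gives R(s) = 10/s^3.
e_ss = 10/K_a = 10/(4/49) = 122.5.

122.5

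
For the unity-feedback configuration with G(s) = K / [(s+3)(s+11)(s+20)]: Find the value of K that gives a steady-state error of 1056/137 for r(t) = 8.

G(s) has no factors of s in the denominator, so the system is type 0.
K_p = lim_{s→0} G(s) = K / (3·11·20) = (1/660)·K.
e_ss = 8/(1 + K_p) = 1056/137 ⇒ 1 + (1/660)·K = 137/132 ⇒ K = 25.

25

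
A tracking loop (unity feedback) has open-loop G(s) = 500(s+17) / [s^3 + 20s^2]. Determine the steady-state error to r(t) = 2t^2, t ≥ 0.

4/425

Lowest-order denominator term is 20s^2, so the open loop has 2 poles at the origin → type 2 system.
K_a = lim_{s→0} s^2·G(s) = 500·17 / 20 = 425.
r(t) = 2t^2 gives R(s) = 4/s^3.
e_ss = 4/K_a = 4/425.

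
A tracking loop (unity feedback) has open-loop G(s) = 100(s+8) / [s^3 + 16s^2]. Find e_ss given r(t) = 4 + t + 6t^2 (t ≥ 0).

0.24

Lowest-order denominator term is 16s^2, so the open loop has 2 poles at the origin → type 2 system. By superposition:
  • 4: tracked with zero error.
  • t: tracked with zero error.
  • 6t^2: e_ss = 12/K_a with K_a=50 → 0.24.
Total e_ss = 0.24.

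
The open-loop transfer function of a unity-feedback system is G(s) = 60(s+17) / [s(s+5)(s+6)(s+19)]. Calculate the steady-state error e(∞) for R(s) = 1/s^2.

One free integrator in G(s): this is a type 1 system.
K_v = lim_{s→0} s·G(s) = 60·17 / (5·6·19) = 34/19.
e_ss = 1/K_v = 1/(34/19) = 19/34.

19/34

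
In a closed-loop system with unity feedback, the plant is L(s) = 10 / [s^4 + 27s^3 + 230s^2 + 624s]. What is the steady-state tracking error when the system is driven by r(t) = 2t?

Lowest-order denominator term is 624s, so the open loop has 1 pole at the origin → type 1 system.
K_v = lim_{s→0} s·L(s) = 10 / 624 = 5/312.
e_ss = 2/K_v = 2/(5/312) = 124.8.

124.8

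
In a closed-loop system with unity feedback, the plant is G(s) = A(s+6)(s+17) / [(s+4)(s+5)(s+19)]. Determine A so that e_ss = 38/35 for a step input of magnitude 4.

10

G(s) has no factors of s in the denominator, so the system is type 0.
K_p = lim_{s→0} G(s) = A·6·17 / (4·5·19) = (51/190)·A.
e_ss = 4/(1 + K_p) = 38/35 ⇒ 1 + (51/190)·A = 70/19 ⇒ A = 10.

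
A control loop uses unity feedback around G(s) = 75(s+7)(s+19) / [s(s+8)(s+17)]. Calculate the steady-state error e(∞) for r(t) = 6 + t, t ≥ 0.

136/9975

The open loop has one pole at the origin → type 1 system. Treating each term separately:
  • 6: tracked with zero error.
  • t: e_ss = 1/K_v with K_v=9975/136 → 136/9975.
Total e_ss = 136/9975.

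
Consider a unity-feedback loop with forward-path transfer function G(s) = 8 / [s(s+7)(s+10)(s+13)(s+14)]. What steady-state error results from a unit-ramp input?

1592.5

System type = 1 (one pole at s=0).
K_v = lim_{s→0} s·G(s) = 8 / (7·10·13·14) = 2/3185.
e_ss = 1/K_v = 1/(2/3185) = 1592.5.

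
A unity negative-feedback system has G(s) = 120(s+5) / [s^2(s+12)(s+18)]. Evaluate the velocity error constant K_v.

infinity

K_v = lim_{s→0} s·G(s); with 2 poles at the origin the limit diverges, so K_v = ∞.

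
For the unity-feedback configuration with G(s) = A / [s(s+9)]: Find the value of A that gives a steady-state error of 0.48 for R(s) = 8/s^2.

The open loop has one pole at the origin → type 1 system.
K_v = lim_{s→0} s·G(s) = A / (9) = (1/9)·A.
e_ss = 8/K_v = 0.48 ⇒ K_v = 50/3 ⇒ A = (50/3)/(1/9) = 150.

150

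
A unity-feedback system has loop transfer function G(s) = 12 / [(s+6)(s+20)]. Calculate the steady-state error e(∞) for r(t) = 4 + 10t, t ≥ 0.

infinity

No free integrators in G(s): this is a type 0 system. Treating each term separately:
  • 4: e_ss = 4/(1+K_p) with K_p=0.1 → 40/11.
  • 10t: a type-0 system cannot track it, e_ss → ∞.
The unbounded component dominates.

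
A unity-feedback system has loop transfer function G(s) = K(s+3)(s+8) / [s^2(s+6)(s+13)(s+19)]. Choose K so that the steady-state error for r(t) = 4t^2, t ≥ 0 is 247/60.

System type = 2 (two poles at s=0).
K_a = lim_{s→0} s^2·G(s) = K·3·8 / (6·13·19) = (4/247)·K.
e_ss = 8/K_a = 247/60 ⇒ K_a = 480/247 ⇒ K = (480/247)/(4/247) = 120.

120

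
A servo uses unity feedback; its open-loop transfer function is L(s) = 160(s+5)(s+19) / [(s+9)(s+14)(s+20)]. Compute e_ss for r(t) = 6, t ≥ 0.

No free integrators in L(s): this is a type 0 system.
K_p = lim_{s→0} L(s) = 160·5·19 / (9·14·20) = 380/63.
e_ss = 6/(1 + K_p) = 6/(443/63) = 378/443.

378/443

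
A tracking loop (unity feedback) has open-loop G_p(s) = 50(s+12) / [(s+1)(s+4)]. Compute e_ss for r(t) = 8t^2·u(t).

infinity

The open loop has no poles at the origin → type 0 system.
K_a = lim_{s→0} s^2·G_p(s) = 0; the steady-state error to this parabolic input grows without bound.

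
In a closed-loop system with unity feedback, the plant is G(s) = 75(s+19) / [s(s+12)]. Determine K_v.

One free integrator in G(s): this is a type 1 system.
K_v = lim_{s→0} s·G(s) = 75·19 / (12) = 118.75.

118.75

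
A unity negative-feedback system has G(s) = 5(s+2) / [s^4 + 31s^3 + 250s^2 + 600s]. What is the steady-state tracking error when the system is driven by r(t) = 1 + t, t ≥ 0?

The denominator has no term below 600s — 1 pole at s=0, type 1. Treating each term separately:
  • 1: tracked with zero error.
  • t: e_ss = 1/K_v with K_v=1/60 → 60.
Total e_ss = 60.

60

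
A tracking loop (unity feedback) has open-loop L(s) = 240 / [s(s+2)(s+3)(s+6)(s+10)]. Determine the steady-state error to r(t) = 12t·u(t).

L(s) has one factor of s in the denominator, so the system is type 1.
K_v = lim_{s→0} s·L(s) = 240 / (2·3·6·10) = 2/3.
e_ss = 12/K_v = 12/(2/3) = 18.

18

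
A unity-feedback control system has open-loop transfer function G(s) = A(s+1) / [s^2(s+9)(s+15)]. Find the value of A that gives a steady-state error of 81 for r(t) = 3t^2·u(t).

10

G(s) has two factors of s in the denominator, so the system is type 2.
K_a = lim_{s→0} s^2·G(s) = A·1 / (9·15) = (1/135)·A.
e_ss = 6/K_a = 81 ⇒ K_a = 2/27 ⇒ A = (2/27)/(1/135) = 10.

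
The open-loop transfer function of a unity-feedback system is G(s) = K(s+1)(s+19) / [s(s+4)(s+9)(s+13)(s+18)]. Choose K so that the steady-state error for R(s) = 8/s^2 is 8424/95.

40

The open loop has one pole at the origin → type 1 system.
K_v = lim_{s→0} s·G(s) = K·1·19 / (4·9·13·18) = (19/8424)·K.
e_ss = 8/K_v = 8424/95 ⇒ K_v = 95/1053 ⇒ K = (95/1053)/(19/8424) = 40.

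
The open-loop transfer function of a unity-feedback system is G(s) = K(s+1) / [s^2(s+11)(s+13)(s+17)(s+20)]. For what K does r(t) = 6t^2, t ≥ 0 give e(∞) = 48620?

System type = 2 (two poles at s=0).
K_a = lim_{s→0} s^2·G(s) = K·1 / (11·13·17·20) = (1/48620)·K.
e_ss = 12/K_a = 48620 ⇒ K_a = 3/12155 ⇒ K = (3/12155)/(1/48620) = 12.

12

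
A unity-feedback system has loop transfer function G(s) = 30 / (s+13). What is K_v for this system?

0

No free integrators in G(s): this is a type 0 system.
K_v = lim_{s→0} s·G(s) = 0 (the extra factor of s kills the finite limit).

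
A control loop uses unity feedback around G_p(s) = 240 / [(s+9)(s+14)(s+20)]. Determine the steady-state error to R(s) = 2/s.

The open loop has no poles at the origin → type 0 system.
K_p = lim_{s→0} G_p(s) = 240 / (9·14·20) = 2/21.
e_ss = 2/(1 + K_p) = 2/(23/21) = 42/23.

42/23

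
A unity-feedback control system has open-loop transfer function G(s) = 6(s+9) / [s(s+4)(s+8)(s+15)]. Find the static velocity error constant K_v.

System type = 1 (one pole at s=0).
K_v = lim_{s→0} s·G(s) = 6·9 / (4·8·15) = 0.1125.

0.1125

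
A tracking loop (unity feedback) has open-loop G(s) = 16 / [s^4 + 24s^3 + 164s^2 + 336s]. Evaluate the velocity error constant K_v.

1/21

Factoring s from the denominator leaves a polynomial with constant term 336, so the system is type 1.
K_v = lim_{s→0} s·G(s) = 16 / 336 = 1/21.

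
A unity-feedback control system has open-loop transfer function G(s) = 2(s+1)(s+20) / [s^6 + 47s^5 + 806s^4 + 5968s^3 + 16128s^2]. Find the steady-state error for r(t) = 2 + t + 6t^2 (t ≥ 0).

4838.4

The denominator has no term below 16128s^2 — 2 poles at s=0, type 2. Treating each term separately:
  • 2: tracked with zero error.
  • t: tracked with zero error.
  • 6t^2: e_ss = 12/K_a with K_a=5/2016 → 4838.4.
Total e_ss = 4838.4.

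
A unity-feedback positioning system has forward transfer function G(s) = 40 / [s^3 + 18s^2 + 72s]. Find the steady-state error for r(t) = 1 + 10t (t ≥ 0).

18

Factoring s from the denominator leaves a polynomial with constant term 72, so the system is type 1. Treating each term separately:
  • 1: tracked with zero error.
  • 10t: e_ss = 10/K_v with K_v=5/9 → 18.
Total e_ss = 18.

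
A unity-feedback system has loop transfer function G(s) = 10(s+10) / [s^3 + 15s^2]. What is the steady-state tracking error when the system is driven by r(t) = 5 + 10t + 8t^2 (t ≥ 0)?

2.4

Lowest-order denominator term is 15s^2, so the open loop has 2 poles at the origin → type 2 system. Treating each term separately:
  • 5: tracked with zero error.
  • 10t: tracked with zero error.
  • 8t^2: e_ss = 16/K_a with K_a=20/3 → 2.4.
Total e_ss = 2.4.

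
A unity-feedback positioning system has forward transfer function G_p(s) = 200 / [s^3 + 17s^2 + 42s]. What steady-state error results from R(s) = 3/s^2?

The denominator has no term below 42s — 1 pole at s=0, type 1.
K_v = lim_{s→0} s·G_p(s) = 200 / 42 = 100/21.
e_ss = 3/K_v = 3/(100/21) = 0.63.

0.63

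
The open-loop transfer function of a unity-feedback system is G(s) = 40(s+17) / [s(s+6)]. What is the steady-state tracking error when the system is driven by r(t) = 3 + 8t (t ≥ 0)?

6/85

G(s) has one factor of s in the denominator, so the system is type 1. Taking each input component in turn:
  • 3: tracked with zero error.
  • 8t: e_ss = 8/K_v with K_v=340/3 → 6/85.
Total e_ss = 6/85.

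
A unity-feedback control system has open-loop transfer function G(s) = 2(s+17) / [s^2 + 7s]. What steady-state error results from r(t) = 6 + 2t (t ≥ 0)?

Factoring s from the denominator leaves a polynomial with constant term 7, so the system is type 1. Taking each input component in turn:
  • 6: tracked with zero error.
  • 2t: e_ss = 2/K_v with K_v=34/7 → 7/17.
Total e_ss = 7/17.

7/17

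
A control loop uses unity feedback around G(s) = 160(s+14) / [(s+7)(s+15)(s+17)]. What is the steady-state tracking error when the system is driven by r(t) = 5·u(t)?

51/23

System type = 0 (no poles at s=0).
K_p = lim_{s→0} G(s) = 160·14 / (7·15·17) = 64/51.
e_ss = 5/(1 + K_p) = 5/(115/51) = 51/23.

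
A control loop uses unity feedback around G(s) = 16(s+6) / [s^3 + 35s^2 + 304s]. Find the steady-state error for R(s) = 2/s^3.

infinity

The denominator has no term below 304s — 1 pole at s=0, type 1.
For a type-1 system K_a = 0, so e_ss to a parabolic input is unbounded.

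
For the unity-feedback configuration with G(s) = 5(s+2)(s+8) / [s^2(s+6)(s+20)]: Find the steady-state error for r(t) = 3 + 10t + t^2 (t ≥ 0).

Two free integrators in G(s): this is a type 2 system. Taking each input component in turn:
  • 3: tracked with zero error.
  • 10t: tracked with zero error.
  • t^2: e_ss = 2/K_a with K_a=2/3 → 3.
Total e_ss = 3.

3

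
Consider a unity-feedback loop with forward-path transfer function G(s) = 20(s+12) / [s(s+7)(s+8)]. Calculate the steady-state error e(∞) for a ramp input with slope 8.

One free integrator in G(s): this is a type 1 system.
K_v = lim_{s→0} s·G(s) = 20·12 / (7·8) = 30/7.
e_ss = 8/K_v = 8/(30/7) = 28/15.

28/15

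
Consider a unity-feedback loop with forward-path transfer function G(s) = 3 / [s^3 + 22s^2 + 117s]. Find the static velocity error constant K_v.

Lowest-order denominator term is 117s, so the open loop has 1 pole at the origin → type 1 system.
K_v = lim_{s→0} s·G(s) = 3 / 117 = 1/39.

1/39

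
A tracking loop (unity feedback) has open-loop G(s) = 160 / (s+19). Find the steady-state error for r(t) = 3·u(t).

System type = 0 (no poles at s=0).
K_p = lim_{s→0} G(s) = 160 / (19) = 160/19.
e_ss = 3/(1 + K_p) = 3/(179/19) = 57/179.

57/179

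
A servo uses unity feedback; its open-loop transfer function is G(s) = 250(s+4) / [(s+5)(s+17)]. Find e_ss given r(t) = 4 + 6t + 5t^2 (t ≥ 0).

G(s) has no factors of s in the denominator, so the system is type 0. Taking each input component in turn:
  • 4: e_ss = 4/(1+K_p) with K_p=200/17 → 68/217.
  • 6t: a type-0 system cannot track it, e_ss → ∞.
  • 5t^2: a type-0 system cannot track it, e_ss → ∞.
The unbounded component dominates.

infinity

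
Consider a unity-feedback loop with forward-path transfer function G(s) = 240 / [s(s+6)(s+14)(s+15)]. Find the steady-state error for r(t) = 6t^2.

infinity

One free integrator in G(s): this is a type 1 system.
K_a = lim_{s→0} s^2·G(s) = 0; the steady-state error to this parabolic input grows without bound.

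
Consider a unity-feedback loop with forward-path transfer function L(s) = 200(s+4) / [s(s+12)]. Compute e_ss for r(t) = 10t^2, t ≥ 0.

System type = 1 (one pole at s=0).
K_a = lim_{s→0} s^2·L(s) = 0; the steady-state error to this parabolic input grows without bound.

infinity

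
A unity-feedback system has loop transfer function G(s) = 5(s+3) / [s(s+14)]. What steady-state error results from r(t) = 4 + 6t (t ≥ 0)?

One free integrator in G(s): this is a type 1 system. Treating each term separately:
  • 4: tracked with zero error.
  • 6t: e_ss = 6/K_v with K_v=15/14 → 5.6.
Total e_ss = 5.6.

5.6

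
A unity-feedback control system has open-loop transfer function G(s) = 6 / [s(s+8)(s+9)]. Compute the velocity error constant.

The open loop has one pole at the origin → type 1 system.
K_v = lim_{s→0} s·G(s) = 6 / (8·9) = 1/12.

1/12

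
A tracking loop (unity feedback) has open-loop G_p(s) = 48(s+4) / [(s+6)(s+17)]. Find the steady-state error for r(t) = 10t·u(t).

infinity

No free integrators in G_p(s): this is a type 0 system.
For a type-0 system K_v = 0, so e_ss to a ramp input is unbounded.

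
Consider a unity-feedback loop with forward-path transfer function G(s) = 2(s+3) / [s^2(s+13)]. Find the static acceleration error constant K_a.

G(s) has two factors of s in the denominator, so the system is type 2.
K_a = lim_{s→0} s^2·G(s) = 2·3 / (13) = 6/13.

6/13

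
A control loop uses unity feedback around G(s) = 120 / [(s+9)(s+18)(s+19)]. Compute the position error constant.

G(s) has no factors of s in the denominator, so the system is type 0.
K_p = lim_{s→0} G(s) = 120 / (9·18·19) = 20/513.

20/513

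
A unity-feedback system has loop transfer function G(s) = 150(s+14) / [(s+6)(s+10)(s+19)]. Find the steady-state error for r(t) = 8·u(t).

76/27

G(s) has no factors of s in the denominator, so the system is type 0.
K_p = lim_{s→0} G(s) = 150·14 / (6·10·19) = 35/19.
e_ss = 8/(1 + K_p) = 8/(54/19) = 76/27.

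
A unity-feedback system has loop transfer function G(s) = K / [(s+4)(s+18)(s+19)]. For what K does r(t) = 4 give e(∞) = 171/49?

200

No free integrators in G(s): this is a type 0 system.
K_p = lim_{s→0} G(s) = K / (4·18·19) = (1/1368)·K.
e_ss = 4/(1 + K_p) = 171/49 ⇒ 1 + (1/1368)·K = 196/171 ⇒ K = 200.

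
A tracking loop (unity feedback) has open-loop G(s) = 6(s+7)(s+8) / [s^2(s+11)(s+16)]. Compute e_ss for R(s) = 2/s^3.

System type = 2 (two poles at s=0).
K_a = lim_{s→0} s^2·G(s) = 6·7·8 / (11·16) = 21/11.
r(t) = t^2 gives R(s) = 2/s^3.
e_ss = 2/K_a = 2/(21/11) = 22/21.

22/21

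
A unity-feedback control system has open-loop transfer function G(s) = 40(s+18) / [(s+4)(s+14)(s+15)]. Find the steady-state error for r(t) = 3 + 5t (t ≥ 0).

The open loop has no poles at the origin → type 0 system. Treating each term separately:
  • 3: e_ss = 3/(1+K_p) with K_p=6/7 → 21/13.
  • 5t: a type-0 system cannot track it, e_ss → ∞.
The unbounded component dominates.

infinity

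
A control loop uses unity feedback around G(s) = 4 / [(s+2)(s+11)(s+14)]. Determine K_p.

System type = 0 (no poles at s=0).
K_p = lim_{s→0} G(s) = 4 / (2·11·14) = 1/77.

1/77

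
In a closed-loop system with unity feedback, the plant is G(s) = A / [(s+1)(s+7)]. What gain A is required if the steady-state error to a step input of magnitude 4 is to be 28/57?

System type = 0 (no poles at s=0).
K_p = lim_{s→0} G(s) = A / (1·7) = (1/7)·A.
e_ss = 4/(1 + K_p) = 28/57 ⇒ 1 + (1/7)·A = 57/7 ⇒ A = 50.

50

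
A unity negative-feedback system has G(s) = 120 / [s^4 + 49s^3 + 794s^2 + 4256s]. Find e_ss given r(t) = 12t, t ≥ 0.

425.6

The denominator has no term below 4256s — 1 pole at s=0, type 1.
K_v = lim_{s→0} s·G(s) = 120 / 4256 = 15/532.
e_ss = 12/K_v = 12/(15/532) = 425.6.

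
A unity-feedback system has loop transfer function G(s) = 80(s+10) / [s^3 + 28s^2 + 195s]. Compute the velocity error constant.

Lowest-order denominator term is 195s, so the open loop has 1 pole at the origin → type 1 system.
K_v = lim_{s→0} s·G(s) = 80·10 / 195 = 160/39.

160/39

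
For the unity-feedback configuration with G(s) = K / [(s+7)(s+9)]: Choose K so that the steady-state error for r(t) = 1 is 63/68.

5

G(s) has no factors of s in the denominator, so the system is type 0.
K_p = lim_{s→0} G(s) = K / (7·9) = (1/63)·K.
e_ss = 1/(1 + K_p) = 63/68 ⇒ 1 + (1/63)·K = 68/63 ⇒ K = 5.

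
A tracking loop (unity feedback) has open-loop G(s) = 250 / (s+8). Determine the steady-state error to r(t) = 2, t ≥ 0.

8/129

The open loop has no poles at the origin → type 0 system.
K_p = lim_{s→0} G(s) = 250 / (8) = 31.25.
e_ss = 2/(1 + K_p) = 2/32.25 = 8/129.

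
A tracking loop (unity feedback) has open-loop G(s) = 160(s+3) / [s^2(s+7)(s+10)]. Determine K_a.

System type = 2 (two poles at s=0).
K_a = lim_{s→0} s^2·G(s) = 160·3 / (7·10) = 48/7.

48/7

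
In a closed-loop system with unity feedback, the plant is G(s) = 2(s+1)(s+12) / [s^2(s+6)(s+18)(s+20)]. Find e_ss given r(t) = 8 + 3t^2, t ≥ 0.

540

Two free integrators in G(s): this is a type 2 system. Taking each input component in turn:
  • 8: tracked with zero error.
  • 3t^2: e_ss = 6/K_a with K_a=1/90 → 540.
Total e_ss = 540.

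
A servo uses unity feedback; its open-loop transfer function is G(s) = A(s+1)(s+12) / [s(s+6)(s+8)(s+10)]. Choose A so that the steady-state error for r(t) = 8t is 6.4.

System type = 1 (one pole at s=0).
K_v = lim_{s→0} s·G(s) = A·1·12 / (6·8·10) = 0.025·A.
e_ss = 8/K_v = 6.4 ⇒ K_v = 1.25 ⇒ A = 1.25/0.025 = 50.

50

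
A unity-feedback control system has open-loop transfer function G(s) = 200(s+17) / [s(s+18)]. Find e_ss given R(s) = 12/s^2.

27/425

System type = 1 (one pole at s=0).
K_v = lim_{s→0} s·G(s) = 200·17 / (18) = 1700/9.
e_ss = 12/K_v = 12/(1700/9) = 27/425.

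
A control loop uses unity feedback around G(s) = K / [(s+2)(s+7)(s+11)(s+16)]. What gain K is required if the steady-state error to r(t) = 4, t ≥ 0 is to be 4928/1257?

The open loop has no poles at the origin → type 0 system.
K_p = lim_{s→0} G(s) = K / (2·7·11·16) = (1/2464)·K.
e_ss = 4/(1 + K_p) = 4928/1257 ⇒ 1 + (1/2464)·K = 1257/1232 ⇒ K = 50.

50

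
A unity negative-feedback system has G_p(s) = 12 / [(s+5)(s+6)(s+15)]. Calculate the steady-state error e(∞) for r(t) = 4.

No free integrators in G_p(s): this is a type 0 system.
K_p = lim_{s→0} G_p(s) = 12 / (5·6·15) = 2/75.
e_ss = 4/(1 + K_p) = 4/(77/75) = 300/77.

300/77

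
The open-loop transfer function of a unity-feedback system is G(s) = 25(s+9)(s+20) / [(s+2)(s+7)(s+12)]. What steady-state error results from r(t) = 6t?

infinity

No free integrators in G(s): this is a type 0 system.
For a type-0 system K_v = 0, so e_ss to a ramp input is unbounded.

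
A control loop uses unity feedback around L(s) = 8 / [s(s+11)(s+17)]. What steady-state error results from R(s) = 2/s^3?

infinity

System type = 1 (one pole at s=0).
K_a = lim_{s→0} s^2·L(s) = 0; the steady-state error to this parabolic input grows without bound.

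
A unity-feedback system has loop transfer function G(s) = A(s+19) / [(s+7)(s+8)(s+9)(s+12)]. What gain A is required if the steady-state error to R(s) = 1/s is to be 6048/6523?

25

The open loop has no poles at the origin → type 0 system.
K_p = lim_{s→0} G(s) = A·19 / (7·8·9·12) = (19/6048)·A.
e_ss = 1/(1 + K_p) = 6048/6523 ⇒ 1 + (19/6048)·A = 6523/6048 ⇒ A = 25.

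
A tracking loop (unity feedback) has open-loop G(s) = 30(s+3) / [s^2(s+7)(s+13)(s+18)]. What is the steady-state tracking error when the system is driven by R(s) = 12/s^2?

0

Two free integrators in G(s): this is a type 2 system.
A type-2 system has K_v = ∞, so it tracks a ramp input with zero steady-state error.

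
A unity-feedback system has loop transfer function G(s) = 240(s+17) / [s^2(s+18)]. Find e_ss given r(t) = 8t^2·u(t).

6/85

System type = 2 (two poles at s=0).
K_a = lim_{s→0} s^2·G(s) = 240·17 / (18) = 680/3.
r(t) = 8t^2 gives R(s) = 16/s^3.
e_ss = 16/K_a = 16/(680/3) = 6/85.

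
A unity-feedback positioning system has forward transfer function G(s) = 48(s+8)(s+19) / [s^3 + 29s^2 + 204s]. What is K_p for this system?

infinity

K_p = lim_{s→0} G(s); with 1 pole at the origin the limit diverges, so K_p = ∞.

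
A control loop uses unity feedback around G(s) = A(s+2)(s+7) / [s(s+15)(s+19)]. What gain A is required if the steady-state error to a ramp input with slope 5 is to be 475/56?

G(s) has one factor of s in the denominator, so the system is type 1.
K_v = lim_{s→0} s·G(s) = A·2·7 / (15·19) = (14/285)·A.
e_ss = 5/K_v = 475/56 ⇒ K_v = 56/95 ⇒ A = (56/95)/(14/285) = 12.

12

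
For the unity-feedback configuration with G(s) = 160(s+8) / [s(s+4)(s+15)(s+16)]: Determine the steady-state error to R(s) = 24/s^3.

System type = 1 (one pole at s=0).
K_a = lim_{s→0} s^2·G(s) = 0; the steady-state error to this parabolic input grows without bound.

infinity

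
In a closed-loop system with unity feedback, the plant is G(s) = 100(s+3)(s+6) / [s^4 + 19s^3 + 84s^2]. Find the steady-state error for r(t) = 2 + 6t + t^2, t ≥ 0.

7/75

Factoring s^2 from the denominator leaves a polynomial with constant term 84, so the system is type 2. By superposition:
  • 2: tracked with zero error.
  • 6t: tracked with zero error.
  • t^2: e_ss = 2/K_a with K_a=150/7 → 7/75.
Total e_ss = 7/75.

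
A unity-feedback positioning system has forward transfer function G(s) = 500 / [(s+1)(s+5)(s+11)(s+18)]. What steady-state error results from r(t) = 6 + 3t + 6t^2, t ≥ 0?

infinity

G(s) has no factors of s in the denominator, so the system is type 0. By superposition:
  • 6: e_ss = 6/(1+K_p) with K_p=50/99 → 594/149.
  • 3t: a type-0 system cannot track it, e_ss → ∞.
  • 6t^2: a type-0 system cannot track it, e_ss → ∞.
The unbounded component dominates.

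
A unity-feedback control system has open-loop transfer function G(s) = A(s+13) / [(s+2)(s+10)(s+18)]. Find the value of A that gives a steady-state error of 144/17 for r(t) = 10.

5

No free integrators in G(s): this is a type 0 system.
K_p = lim_{s→0} G(s) = A·13 / (2·10·18) = (13/360)·A.
e_ss = 10/(1 + K_p) = 144/17 ⇒ 1 + (13/360)·A = 85/72 ⇒ A = 5.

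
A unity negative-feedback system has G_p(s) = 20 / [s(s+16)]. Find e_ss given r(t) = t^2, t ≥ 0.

infinity

One free integrator in G_p(s): this is a type 1 system.
For a type-1 system K_a = 0, so e_ss to a parabolic input is unbounded.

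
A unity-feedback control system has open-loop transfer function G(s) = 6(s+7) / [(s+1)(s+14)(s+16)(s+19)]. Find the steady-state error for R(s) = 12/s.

3648/307

System type = 0 (no poles at s=0).
K_p = lim_{s→0} G(s) = 6·7 / (1·14·16·19) = 3/304.
e_ss = 12/(1 + K_p) = 12/(307/304) = 3648/307.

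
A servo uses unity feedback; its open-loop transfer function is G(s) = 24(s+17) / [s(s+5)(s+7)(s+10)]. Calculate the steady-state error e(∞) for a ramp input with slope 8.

350/51

System type = 1 (one pole at s=0).
K_v = lim_{s→0} s·G(s) = 24·17 / (5·7·10) = 204/175.
e_ss = 8/K_v = 8/(204/175) = 350/51.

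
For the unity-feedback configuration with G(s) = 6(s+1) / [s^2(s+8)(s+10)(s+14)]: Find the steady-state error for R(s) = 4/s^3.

2240/3

Two free integrators in G(s): this is a type 2 system.
K_a = lim_{s→0} s^2·G(s) = 6·1 / (8·10·14) = 3/560.
r(t) = 2t^2 gives R(s) = 4/s^3.
e_ss = 4/K_a = 4/(3/560) = 2240/3.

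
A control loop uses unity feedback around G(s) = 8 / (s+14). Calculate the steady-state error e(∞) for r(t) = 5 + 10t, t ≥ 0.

G(s) has no factors of s in the denominator, so the system is type 0. Treating each term separately:
  • 5: e_ss = 5/(1+K_p) with K_p=4/7 → 35/11.
  • 10t: a type-0 system cannot track it, e_ss → ∞.
The unbounded component dominates.

infinity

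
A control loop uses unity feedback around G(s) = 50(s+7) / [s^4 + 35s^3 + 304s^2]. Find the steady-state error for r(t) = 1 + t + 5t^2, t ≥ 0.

304/35

The denominator has no term below 304s^2 — 2 poles at s=0, type 2. Taking each input component in turn:
  • 1: tracked with zero error.
  • t: tracked with zero error.
  • 5t^2: e_ss = 10/K_a with K_a=175/152 → 304/35.
Total e_ss = 304/35.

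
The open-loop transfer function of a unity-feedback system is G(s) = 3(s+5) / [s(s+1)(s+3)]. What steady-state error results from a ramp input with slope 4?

G(s) has one factor of s in the denominator, so the system is type 1.
K_v = lim_{s→0} s·G(s) = 3·5 / (1·3) = 5.
e_ss = 4/K_v = 4/5 = 0.8.

0.8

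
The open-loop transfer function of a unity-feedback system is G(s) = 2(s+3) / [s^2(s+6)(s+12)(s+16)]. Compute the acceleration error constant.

System type = 2 (two poles at s=0).
K_a = lim_{s→0} s^2·G(s) = 2·3 / (6·12·16) = 1/192.

1/192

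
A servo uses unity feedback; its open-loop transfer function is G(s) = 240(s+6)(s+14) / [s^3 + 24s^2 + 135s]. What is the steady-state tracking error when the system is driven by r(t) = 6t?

9/224

The denominator has no term below 135s — 1 pole at s=0, type 1.
K_v = lim_{s→0} s·G(s) = 240·6·14 / 135 = 448/3.
e_ss = 6/K_v = 6/(448/3) = 9/224.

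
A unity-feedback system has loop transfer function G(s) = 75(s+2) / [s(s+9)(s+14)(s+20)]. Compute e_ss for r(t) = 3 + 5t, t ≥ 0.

System type = 1 (one pole at s=0). By superposition:
  • 3: tracked with zero error.
  • 5t: e_ss = 5/K_v with K_v=5/84 → 84.
Total e_ss = 84.

84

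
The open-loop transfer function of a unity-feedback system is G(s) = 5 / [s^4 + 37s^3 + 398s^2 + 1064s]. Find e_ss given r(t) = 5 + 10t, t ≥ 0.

2128

Lowest-order denominator term is 1064s, so the open loop has 1 pole at the origin → type 1 system. Taking each input component in turn:
  • 5: tracked with zero error.
  • 10t: e_ss = 10/K_v with K_v=5/1064 → 2128.
Total e_ss = 2128.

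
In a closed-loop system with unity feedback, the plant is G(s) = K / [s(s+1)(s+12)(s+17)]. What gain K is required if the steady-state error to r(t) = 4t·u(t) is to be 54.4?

One free integrator in G(s): this is a type 1 system.
K_v = lim_{s→0} s·G(s) = K / (1·12·17) = (1/204)·K.
e_ss = 4/K_v = 54.4 ⇒ K_v = 5/68 ⇒ K = (5/68)/(1/204) = 15.

15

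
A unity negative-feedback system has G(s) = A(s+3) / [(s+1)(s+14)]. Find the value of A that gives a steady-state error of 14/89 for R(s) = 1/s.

25

The open loop has no poles at the origin → type 0 system.
K_p = lim_{s→0} G(s) = A·3 / (1·14) = (3/14)·A.
e_ss = 1/(1 + K_p) = 14/89 ⇒ 1 + (3/14)·A = 89/14 ⇒ A = 25.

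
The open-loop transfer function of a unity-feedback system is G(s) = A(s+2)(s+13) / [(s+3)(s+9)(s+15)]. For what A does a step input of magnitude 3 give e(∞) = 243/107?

5

System type = 0 (no poles at s=0).
K_p = lim_{s→0} G(s) = A·2·13 / (3·9·15) = (26/405)·A.
e_ss = 3/(1 + K_p) = 243/107 ⇒ 1 + (26/405)·A = 107/81 ⇒ A = 5.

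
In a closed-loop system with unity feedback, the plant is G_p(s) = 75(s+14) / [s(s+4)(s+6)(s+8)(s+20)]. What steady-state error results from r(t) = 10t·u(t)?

One free integrator in G_p(s): this is a type 1 system.
K_v = lim_{s→0} s·G_p(s) = 75·14 / (4·6·8·20) = 35/128.
e_ss = 10/K_v = 10/(35/128) = 256/7.

256/7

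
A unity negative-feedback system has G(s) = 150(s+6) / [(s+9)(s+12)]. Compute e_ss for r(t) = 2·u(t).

3/14

G(s) has no factors of s in the denominator, so the system is type 0.
K_p = lim_{s→0} G(s) = 150·6 / (9·12) = 25/3.
e_ss = 2/(1 + K_p) = 2/(28/3) = 3/14.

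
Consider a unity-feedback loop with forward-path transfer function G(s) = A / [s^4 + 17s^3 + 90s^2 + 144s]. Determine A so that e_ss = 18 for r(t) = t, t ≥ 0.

8

Lowest-order denominator term is 144s, so the open loop has 1 pole at the origin → type 1 system.
K_v = lim_{s→0} s·G(s) = A / 144 = (1/144)·A.
e_ss = 1/K_v = 18 ⇒ K_v = 1/18 ⇒ A = (1/18)/(1/144) = 8.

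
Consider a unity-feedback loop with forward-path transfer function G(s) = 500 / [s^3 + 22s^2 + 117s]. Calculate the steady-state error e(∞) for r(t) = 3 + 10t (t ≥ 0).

2.34

Factoring s from the denominator leaves a polynomial with constant term 117, so the system is type 1. Treating each term separately:
  • 3: tracked with zero error.
  • 10t: e_ss = 10/K_v with K_v=500/117 → 2.34.
Total e_ss = 2.34.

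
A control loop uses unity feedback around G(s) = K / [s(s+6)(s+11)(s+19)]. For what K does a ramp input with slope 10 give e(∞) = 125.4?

G(s) has one factor of s in the denominator, so the system is type 1.
K_v = lim_{s→0} s·G(s) = K / (6·11·19) = (1/1254)·K.
e_ss = 10/K_v = 125.4 ⇒ K_v = 50/627 ⇒ K = (50/627)/(1/1254) = 100.

100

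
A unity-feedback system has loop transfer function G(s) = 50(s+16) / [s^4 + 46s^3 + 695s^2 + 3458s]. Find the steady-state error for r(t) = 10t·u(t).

The denominator has no term below 3458s — 1 pole at s=0, type 1.
K_v = lim_{s→0} s·G(s) = 50·16 / 3458 = 400/1729.
e_ss = 10/K_v = 10/(400/1729) = 43.225.

43.225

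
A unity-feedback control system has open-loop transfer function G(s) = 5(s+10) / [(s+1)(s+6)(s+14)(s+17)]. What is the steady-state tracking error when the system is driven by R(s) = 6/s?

4284/739

G(s) has no factors of s in the denominator, so the system is type 0.
K_p = lim_{s→0} G(s) = 5·10 / (1·6·14·17) = 25/714.
e_ss = 6/(1 + K_p) = 6/(739/714) = 4284/739.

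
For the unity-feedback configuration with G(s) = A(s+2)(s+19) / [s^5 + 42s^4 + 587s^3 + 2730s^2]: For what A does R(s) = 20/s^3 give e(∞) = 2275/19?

12

Lowest-order denominator term is 2730s^2, so the open loop has 2 poles at the origin → type 2 system.
K_a = lim_{s→0} s^2·G(s) = A·2·19 / 2730 = (19/1365)·A.
e_ss = 20/K_a = 2275/19 ⇒ K_a = 76/455 ⇒ A = (76/455)/(19/1365) = 12.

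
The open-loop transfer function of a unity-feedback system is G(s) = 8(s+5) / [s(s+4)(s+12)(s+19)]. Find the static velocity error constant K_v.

5/114

One free integrator in G(s): this is a type 1 system.
K_v = lim_{s→0} s·G(s) = 8·5 / (4·12·19) = 5/114.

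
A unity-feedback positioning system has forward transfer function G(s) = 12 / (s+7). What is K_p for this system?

G(s) has no factors of s in the denominator, so the system is type 0.
K_p = lim_{s→0} G(s) = 12 / (7) = 12/7.

12/7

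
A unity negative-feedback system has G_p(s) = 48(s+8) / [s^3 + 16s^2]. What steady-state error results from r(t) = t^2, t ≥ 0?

Lowest-order denominator term is 16s^2, so the open loop has 2 poles at the origin → type 2 system.
K_a = lim_{s→0} s^2·G_p(s) = 48·8 / 16 = 24.
r(t) = t^2 gives R(s) = 2/s^3.
e_ss = 2/K_a = 2/24 = 1/12.

1/12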